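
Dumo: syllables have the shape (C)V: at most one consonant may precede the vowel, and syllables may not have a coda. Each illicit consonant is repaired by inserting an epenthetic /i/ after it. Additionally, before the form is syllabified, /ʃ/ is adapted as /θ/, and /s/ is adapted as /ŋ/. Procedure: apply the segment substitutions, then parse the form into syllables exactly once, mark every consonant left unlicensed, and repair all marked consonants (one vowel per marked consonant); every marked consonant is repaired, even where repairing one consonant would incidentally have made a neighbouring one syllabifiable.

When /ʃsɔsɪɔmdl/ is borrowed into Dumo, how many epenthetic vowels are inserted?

After substitution the input is /θŋɔŋɪɔmdl/.
The unsyllabifiable consonants are /θ/, /m/, /d/, /l/; each receives one epenthetic vowel.

4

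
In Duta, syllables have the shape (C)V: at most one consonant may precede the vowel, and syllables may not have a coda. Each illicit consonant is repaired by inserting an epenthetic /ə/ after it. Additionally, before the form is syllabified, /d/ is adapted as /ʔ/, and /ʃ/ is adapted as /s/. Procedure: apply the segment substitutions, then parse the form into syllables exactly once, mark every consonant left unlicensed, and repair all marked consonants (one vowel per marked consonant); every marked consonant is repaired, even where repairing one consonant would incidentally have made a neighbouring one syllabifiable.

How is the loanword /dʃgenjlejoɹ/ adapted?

Substitution: /d/ → /ʔ/, /ʃ/ → /s/, giving /ʔsgenjlejoɹ/.
Syllabifying with onset maximization leaves /ʔ/, /s/, /n/, /j/, /ɹ/ stranded (no codas are permitted; onsets are limited to one consonant).
Epenthesis after each stranded consonant: /ʔ/ → /ʔə/, /s/ → /sə/, /n/ → /nə/, /j/ → /jə/, /ɹ/ → /ɹə/.

ʔəsəgenəjəlejoɹə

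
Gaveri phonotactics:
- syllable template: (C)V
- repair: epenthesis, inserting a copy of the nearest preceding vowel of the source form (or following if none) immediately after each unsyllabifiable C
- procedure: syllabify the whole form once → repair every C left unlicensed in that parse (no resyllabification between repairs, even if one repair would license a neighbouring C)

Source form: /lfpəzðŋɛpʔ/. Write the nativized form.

Under (C)V, the unsyllabifiable consonants are /l/, /f/, /z/, /ð/, /p/, /ʔ/ (no codas are permitted; onsets are limited to one consonant).
Epenthesis after each stranded consonant: /l/ → /lə/, /f/ → /fə/, /z/ → /zə/, /ð/ → /ðə/, /p/ → /pɛ/, /ʔ/ → /ʔɛ/.

ləfəpəzəðəŋɛpɛʔɛ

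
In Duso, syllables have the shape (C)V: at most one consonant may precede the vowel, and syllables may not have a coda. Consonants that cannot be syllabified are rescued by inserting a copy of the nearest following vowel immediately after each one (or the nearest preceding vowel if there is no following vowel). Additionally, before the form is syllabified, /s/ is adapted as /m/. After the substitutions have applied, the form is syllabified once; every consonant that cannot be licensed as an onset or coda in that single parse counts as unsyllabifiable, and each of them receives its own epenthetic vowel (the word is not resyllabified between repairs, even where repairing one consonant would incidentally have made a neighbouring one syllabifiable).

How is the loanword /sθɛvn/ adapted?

mɛθɛvɛnɛ

Substitution: /s/ → /m/, giving /mθɛvn/.
Syllabifying with onset maximization leaves /m/, /v/, /n/ stranded (no codas are permitted; onsets are limited to one consonant).
Each unlicensed consonant becomes the onset of a new syllable: /m/ → /mɛ/, /v/ → /vɛ/, /n/ → /nɛ/.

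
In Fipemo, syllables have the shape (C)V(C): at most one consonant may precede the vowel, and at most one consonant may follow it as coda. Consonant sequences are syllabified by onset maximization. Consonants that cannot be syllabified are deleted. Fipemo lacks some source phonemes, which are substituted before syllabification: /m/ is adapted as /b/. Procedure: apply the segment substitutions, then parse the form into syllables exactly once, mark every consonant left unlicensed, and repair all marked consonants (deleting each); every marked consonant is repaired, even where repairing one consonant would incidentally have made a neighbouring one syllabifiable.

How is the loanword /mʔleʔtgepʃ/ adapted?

leʔgep

Substitution: /m/ → /b/, giving /bʔleʔtgepʃ/.
The consonants /b/, /ʔ/, /t/, /ʃ/ cannot be parsed into a legal (C)V(C) syllable (at most one coda consonant is licensed; onsets are limited to one consonant).
Each unlicensed consonant is deleted: /b/, /ʔ/, /t/, /ʃ/.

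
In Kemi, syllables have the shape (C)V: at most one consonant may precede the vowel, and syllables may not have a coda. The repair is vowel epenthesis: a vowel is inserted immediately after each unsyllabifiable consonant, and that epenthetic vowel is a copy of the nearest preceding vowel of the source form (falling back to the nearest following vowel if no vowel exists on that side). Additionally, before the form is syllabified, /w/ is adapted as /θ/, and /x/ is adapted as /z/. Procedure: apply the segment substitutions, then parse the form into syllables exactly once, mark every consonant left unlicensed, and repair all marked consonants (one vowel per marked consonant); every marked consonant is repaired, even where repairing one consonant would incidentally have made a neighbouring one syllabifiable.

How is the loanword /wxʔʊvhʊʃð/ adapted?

Substitution: /w/ → /θ/, /x/ → /z/, giving /θzʔʊvhʊʃð/.
Syllabifying with onset maximization leaves /θ/, /z/, /v/, /ʃ/, /ð/ stranded (no codas are permitted; onsets are limited to one consonant).
Epenthesis after each stranded consonant: /θ/ → /θʊ/, /z/ → /zʊ/, /v/ → /vʊ/, /ʃ/ → /ʃʊ/, /ð/ → /ðʊ/.

θʊzʊʔʊvʊhʊʃʊðʊ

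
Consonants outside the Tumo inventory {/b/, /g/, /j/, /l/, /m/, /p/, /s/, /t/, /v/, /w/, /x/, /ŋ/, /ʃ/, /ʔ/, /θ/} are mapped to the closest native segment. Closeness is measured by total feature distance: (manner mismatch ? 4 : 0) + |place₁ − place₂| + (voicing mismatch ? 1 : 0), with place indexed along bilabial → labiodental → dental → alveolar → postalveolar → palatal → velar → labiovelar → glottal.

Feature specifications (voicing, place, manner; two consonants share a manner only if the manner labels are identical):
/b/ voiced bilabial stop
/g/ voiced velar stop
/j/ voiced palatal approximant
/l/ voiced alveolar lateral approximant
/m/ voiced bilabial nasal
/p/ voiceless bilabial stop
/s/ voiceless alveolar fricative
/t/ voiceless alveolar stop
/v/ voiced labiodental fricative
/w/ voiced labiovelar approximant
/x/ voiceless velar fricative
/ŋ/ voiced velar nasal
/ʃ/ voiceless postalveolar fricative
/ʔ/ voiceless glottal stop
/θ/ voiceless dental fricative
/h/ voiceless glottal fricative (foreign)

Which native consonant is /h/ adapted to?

x

/x/ is closest: same manner (fricative), place distance 2 (glottal→velar), same voicing; total 2. Next closest is /ʃ/ at distance 4.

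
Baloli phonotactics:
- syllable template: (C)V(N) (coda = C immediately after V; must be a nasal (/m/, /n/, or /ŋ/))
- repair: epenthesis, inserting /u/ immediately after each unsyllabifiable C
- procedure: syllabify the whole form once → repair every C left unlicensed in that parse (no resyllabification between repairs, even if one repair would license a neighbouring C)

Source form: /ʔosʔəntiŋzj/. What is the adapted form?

ʔosuʔəntiŋzuju

Under (C)V(N), the unsyllabifiable consonants are /s/, /z/, /j/ (only a nasal (/m/, /n/, or /ŋ/) is licensed in coda position; onsets are limited to one consonant).
Inserting the epenthetic vowel yields /s/ → /su/, /z/ → /zu/, /j/ → /ju/.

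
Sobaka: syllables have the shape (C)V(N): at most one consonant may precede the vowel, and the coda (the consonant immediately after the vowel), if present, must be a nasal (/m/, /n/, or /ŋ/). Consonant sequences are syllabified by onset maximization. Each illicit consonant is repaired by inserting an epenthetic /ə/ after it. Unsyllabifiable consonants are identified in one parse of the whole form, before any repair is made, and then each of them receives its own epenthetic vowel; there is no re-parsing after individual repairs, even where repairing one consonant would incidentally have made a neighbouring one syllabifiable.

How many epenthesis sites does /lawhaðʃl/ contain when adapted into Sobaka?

The unsyllabifiable consonants are /w/, /ð/, /ʃ/, /l/; each receives one epenthetic vowel.

4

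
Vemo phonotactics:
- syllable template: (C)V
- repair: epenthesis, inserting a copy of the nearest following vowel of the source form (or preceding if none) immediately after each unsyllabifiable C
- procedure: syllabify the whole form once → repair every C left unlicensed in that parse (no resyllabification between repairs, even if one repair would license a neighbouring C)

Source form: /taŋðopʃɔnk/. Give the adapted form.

Syllabifying with onset maximization leaves /ŋ/, /p/, /n/, /k/ stranded (no codas are permitted; onsets are limited to one consonant).
Each unlicensed consonant becomes the onset of a new syllable: /ŋ/ → /ŋo/, /p/ → /pɔ/, /n/ → /nɔ/, /k/ → /kɔ/.

taŋoðopɔʃɔnɔkɔ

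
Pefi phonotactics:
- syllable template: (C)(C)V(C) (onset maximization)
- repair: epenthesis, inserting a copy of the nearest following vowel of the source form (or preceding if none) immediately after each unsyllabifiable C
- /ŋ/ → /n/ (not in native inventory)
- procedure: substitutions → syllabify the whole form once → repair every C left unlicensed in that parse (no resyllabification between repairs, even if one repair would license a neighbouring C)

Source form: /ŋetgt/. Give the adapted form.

netgete

Substitution: /ŋ/ → /n/, giving /netgt/.
Syllabifying with onset maximization leaves /g/, /t/ stranded (at most one coda consonant is licensed; onsets may contain at most 2 consonants).
Inserting the epenthetic vowel yields /g/ → /ge/, /t/ → /te/.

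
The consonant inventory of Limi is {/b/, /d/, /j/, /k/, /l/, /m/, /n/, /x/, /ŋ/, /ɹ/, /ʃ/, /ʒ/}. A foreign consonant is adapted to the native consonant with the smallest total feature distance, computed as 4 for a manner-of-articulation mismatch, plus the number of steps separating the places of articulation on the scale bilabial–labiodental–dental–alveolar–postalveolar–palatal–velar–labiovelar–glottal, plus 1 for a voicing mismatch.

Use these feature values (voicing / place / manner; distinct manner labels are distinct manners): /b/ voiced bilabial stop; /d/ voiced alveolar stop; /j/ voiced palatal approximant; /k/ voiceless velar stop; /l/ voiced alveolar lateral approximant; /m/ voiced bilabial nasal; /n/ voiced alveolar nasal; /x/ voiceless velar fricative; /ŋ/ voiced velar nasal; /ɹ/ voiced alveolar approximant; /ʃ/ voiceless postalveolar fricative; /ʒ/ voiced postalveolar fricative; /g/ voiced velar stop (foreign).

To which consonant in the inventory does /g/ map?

k

/k/ is closest: same manner (stop), place distance 0 (velar→velar), voicing differs (+1); total 1. Next closest is /d/ at distance 3.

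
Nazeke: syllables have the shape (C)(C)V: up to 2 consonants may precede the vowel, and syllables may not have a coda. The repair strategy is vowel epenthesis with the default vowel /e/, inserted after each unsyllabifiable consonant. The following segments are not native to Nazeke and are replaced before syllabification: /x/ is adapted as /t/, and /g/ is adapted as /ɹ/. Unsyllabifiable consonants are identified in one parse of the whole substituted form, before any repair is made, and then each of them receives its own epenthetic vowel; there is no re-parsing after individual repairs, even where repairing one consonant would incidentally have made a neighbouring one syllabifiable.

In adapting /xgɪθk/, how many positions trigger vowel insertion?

After substitution the input is /tɹɪθk/.
The unsyllabifiable consonants are /θ/, /k/; each receives one epenthetic vowel.

2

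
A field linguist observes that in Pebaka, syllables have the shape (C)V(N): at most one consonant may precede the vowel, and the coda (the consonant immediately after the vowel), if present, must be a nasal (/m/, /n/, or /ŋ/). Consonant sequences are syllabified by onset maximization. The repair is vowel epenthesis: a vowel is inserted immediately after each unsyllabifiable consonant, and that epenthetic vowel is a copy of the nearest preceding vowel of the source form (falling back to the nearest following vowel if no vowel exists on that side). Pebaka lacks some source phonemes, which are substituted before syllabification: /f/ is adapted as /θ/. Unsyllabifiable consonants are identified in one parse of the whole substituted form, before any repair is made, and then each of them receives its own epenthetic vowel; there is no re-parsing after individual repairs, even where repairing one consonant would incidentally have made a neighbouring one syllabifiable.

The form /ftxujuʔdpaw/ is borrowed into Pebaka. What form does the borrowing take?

Substitution: /f/ → /θ/, giving /θtxujuʔdpaw/.
Syllabifying with onset maximization leaves /θ/, /t/, /ʔ/, /d/, /w/ stranded (only a nasal (/m/, /n/, or /ŋ/) is licensed in coda position; onsets are limited to one consonant).
Epenthesis after each stranded consonant: /θ/ → /θu/, /t/ → /tu/, /ʔ/ → /ʔu/, /d/ → /du/, /w/ → /wa/.

θutuxujuʔudupawa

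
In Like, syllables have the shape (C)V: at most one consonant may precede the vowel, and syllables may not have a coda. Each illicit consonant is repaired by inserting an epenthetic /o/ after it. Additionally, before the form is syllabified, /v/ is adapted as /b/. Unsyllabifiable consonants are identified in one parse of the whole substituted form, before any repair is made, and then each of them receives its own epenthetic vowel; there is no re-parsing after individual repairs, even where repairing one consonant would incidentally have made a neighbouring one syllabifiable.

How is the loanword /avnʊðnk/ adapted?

abonʊðonoko

Substitution: /v/ → /b/, giving /abnʊðnk/.
Syllabifying with onset maximization leaves /b/, /ð/, /n/, /k/ stranded (no codas are permitted; onsets are limited to one consonant).
Inserting the epenthetic vowel yields /b/ → /bo/, /ð/ → /ðo/, /n/ → /no/, /k/ → /ko/.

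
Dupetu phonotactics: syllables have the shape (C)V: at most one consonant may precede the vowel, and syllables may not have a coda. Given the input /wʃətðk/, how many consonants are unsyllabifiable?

The consonants /w/, /t/, /ð/, /k/ cannot be parsed into a legal (C)V syllable (no codas are permitted; onsets are limited to one consonant).

4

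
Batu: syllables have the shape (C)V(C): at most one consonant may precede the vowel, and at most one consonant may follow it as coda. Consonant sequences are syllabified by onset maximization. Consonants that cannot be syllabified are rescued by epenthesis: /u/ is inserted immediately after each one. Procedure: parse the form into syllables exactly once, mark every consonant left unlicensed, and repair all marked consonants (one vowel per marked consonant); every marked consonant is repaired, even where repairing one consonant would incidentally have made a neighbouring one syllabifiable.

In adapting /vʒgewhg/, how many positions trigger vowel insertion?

The unsyllabifiable consonants are /v/, /ʒ/, /h/, /g/; each receives one epenthetic vowel.

4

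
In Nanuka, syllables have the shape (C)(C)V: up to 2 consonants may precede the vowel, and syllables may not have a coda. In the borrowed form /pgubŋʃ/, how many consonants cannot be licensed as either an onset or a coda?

3

Syllabifying with onset maximization leaves /b/, /ŋ/, /ʃ/ stranded (no codas are permitted; onsets may contain at most 2 consonants).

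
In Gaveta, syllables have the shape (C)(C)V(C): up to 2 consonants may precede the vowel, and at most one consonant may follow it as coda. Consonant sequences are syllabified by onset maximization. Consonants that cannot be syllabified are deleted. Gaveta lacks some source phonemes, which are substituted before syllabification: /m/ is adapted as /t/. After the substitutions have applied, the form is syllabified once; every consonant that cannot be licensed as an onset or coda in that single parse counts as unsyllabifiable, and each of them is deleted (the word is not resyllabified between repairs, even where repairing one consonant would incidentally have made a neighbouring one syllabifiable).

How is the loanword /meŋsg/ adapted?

Substitution: /m/ → /t/, giving /teŋsg/.
Syllabifying with onset maximization leaves /s/, /g/ stranded (at most one coda consonant is licensed; onsets may contain at most 2 consonants).
Deletion applies to /s/, /g/.

teŋ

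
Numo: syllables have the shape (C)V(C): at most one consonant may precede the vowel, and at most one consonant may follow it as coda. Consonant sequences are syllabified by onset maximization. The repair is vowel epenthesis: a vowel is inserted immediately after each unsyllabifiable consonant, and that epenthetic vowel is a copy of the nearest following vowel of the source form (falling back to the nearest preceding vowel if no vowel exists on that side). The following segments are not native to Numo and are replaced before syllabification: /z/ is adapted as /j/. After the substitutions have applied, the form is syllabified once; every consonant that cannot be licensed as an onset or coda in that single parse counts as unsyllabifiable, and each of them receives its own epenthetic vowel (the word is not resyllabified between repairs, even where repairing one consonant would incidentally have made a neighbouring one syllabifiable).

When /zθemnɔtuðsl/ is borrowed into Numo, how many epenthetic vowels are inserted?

After substitution the input is /jθemnɔtuðsl/.
The unsyllabifiable consonants are /j/, /s/, /l/; each receives one epenthetic vowel.

3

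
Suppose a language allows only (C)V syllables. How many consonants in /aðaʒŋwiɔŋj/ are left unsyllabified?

Under (C)V, the unsyllabifiable consonants are /ʒ/, /ŋ/, /ŋ/, /j/ (no codas are permitted; onsets are limited to one consonant).

4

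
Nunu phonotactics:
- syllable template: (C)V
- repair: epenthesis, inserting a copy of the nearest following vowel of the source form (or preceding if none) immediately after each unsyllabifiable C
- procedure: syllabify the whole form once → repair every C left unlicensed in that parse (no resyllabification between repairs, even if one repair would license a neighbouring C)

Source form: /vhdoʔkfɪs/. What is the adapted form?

The consonants /v/, /h/, /ʔ/, /k/, /s/ cannot be parsed into a legal (C)V syllable (no codas are permitted; onsets are limited to one consonant).
Inserting the epenthetic vowel yields /v/ → /vo/, /h/ → /ho/, /ʔ/ → /ʔɪ/, /k/ → /kɪ/, /s/ → /sɪ/.

vohodoʔɪkɪfɪsɪ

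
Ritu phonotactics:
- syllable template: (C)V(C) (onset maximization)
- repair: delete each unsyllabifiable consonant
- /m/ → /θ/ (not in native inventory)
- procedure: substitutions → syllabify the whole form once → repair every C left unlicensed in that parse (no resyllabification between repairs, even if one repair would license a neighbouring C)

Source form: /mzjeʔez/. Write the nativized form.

Substitution: /m/ → /θ/, giving /θzjeʔez/.
Under (C)V(C), the unsyllabifiable consonants are /θ/, /z/ (at most one coda consonant is licensed; onsets are limited to one consonant).
Deleting the stranded consonants removes /θ/, /z/.

jeʔez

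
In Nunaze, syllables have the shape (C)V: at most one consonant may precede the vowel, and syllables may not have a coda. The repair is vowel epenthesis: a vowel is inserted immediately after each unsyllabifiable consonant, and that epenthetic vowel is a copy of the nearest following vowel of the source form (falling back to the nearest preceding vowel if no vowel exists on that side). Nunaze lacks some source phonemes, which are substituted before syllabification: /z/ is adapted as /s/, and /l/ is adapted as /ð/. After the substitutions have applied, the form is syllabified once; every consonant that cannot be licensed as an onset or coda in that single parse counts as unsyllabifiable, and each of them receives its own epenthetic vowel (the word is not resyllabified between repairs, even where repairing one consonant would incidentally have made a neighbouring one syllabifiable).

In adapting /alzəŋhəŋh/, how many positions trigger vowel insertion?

After substitution the input is /aðsəŋhəŋh/.
The unsyllabifiable consonants are /ð/, /ŋ/, /ŋ/, /h/; each receives one epenthetic vowel.

4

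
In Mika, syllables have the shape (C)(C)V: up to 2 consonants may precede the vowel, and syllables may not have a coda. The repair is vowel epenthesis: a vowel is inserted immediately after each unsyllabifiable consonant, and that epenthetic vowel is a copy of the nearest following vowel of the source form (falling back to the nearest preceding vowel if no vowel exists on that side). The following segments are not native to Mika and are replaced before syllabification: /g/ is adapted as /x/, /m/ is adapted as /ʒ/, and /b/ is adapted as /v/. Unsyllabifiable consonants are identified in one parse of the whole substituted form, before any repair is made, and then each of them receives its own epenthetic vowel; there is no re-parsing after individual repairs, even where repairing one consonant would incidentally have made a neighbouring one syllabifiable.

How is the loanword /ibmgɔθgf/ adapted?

ivɔʒxɔθɔxɔfɔ

Substitution: /b/ → /v/, /m/ → /ʒ/, /g/ → /x/, giving /ivʒxɔθxf/.
Syllabifying with onset maximization leaves /v/, /θ/, /x/, /f/ stranded (no codas are permitted; onsets may contain at most 2 consonants).
Each unlicensed consonant becomes the onset of a new syllable: /v/ → /vɔ/, /θ/ → /θɔ/, /x/ → /xɔ/, /f/ → /fɔ/.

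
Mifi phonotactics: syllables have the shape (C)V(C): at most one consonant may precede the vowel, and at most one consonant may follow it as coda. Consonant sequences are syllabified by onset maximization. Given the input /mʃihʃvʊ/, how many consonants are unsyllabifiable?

2

Syllabifying with onset maximization leaves /m/, /ʃ/ stranded (at most one coda consonant is licensed; onsets are limited to one consonant).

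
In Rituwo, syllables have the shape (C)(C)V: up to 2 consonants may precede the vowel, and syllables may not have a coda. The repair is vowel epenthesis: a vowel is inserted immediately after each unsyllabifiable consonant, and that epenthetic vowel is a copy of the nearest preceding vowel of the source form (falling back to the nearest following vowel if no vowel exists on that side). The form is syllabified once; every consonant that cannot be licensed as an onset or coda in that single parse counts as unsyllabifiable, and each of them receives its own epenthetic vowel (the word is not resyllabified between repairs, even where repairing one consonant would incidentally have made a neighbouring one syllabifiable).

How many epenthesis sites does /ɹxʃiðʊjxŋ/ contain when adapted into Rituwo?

The unsyllabifiable consonants are /ɹ/, /j/, /x/, /ŋ/; each receives one epenthetic vowel.

4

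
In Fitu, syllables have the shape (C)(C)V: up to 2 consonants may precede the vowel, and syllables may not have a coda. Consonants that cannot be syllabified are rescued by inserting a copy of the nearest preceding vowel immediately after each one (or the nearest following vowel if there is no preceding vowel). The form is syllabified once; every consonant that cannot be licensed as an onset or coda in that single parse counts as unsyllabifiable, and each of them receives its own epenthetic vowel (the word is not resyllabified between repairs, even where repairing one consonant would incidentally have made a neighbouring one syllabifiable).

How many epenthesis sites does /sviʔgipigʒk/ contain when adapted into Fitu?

The unsyllabifiable consonants are /g/, /ʒ/, /k/; each receives one epenthetic vowel.

3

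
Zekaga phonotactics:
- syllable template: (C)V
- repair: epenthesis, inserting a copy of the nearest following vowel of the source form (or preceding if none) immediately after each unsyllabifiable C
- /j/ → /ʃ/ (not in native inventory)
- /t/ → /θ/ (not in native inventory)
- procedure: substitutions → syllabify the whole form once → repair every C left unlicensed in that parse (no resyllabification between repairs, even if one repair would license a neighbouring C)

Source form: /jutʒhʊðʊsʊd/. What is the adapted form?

ʃuθʊʒʊhʊðʊsʊdʊ

Substitution: /j/ → /ʃ/, /t/ → /θ/, giving /ʃuθʒhʊðʊsʊd/.
Syllabifying with onset maximization leaves /θ/, /ʒ/, /d/ stranded (no codas are permitted; onsets are limited to one consonant).
Each unlicensed consonant becomes the onset of a new syllable: /θ/ → /θʊ/, /ʒ/ → /ʒʊ/, /d/ → /dʊ/.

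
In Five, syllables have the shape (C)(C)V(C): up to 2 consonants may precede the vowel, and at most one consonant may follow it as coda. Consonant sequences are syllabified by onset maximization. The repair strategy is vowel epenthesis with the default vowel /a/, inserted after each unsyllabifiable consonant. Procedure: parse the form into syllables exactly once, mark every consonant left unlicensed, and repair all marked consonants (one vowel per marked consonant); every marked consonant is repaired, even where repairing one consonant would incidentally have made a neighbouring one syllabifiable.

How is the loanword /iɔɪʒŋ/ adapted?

Syllabifying with onset maximization leaves /ŋ/ stranded (at most one coda consonant is licensed; onsets may contain at most 2 consonants).
Each unlicensed consonant becomes the onset of a new syllable: /ŋ/ → /ŋa/.

iɔɪʒŋa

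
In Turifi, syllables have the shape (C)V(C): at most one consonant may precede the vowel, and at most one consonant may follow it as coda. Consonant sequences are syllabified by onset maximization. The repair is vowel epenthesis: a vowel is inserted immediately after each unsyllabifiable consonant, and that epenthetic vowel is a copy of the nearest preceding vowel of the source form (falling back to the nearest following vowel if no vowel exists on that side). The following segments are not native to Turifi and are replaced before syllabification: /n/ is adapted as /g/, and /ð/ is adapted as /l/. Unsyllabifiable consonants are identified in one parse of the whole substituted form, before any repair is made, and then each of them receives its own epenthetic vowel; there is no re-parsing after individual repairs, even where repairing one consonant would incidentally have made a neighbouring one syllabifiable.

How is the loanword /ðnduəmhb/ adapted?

Substitution: /ð/ → /l/, /n/ → /g/, giving /lgduəmhb/.
Under (C)V(C), the unsyllabifiable consonants are /l/, /g/, /h/, /b/ (at most one coda consonant is licensed; onsets are limited to one consonant).
Epenthesis after each stranded consonant: /l/ → /lu/, /g/ → /gu/, /h/ → /hə/, /b/ → /bə/.

luguduəmhəbə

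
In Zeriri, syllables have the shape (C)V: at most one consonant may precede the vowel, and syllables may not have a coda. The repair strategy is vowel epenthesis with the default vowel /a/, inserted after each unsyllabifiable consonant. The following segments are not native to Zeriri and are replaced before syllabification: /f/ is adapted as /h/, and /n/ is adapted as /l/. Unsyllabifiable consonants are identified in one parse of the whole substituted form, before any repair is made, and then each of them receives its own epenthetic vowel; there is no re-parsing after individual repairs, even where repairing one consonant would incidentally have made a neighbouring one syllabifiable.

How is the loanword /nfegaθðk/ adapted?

Substitution: /n/ → /l/, /f/ → /h/, giving /lhegaθðk/.
The consonants /l/, /θ/, /ð/, /k/ cannot be parsed into a legal (C)V syllable (no codas are permitted; onsets are limited to one consonant).
Each unlicensed consonant becomes the onset of a new syllable: /l/ → /la/, /θ/ → /θa/, /ð/ → /ða/, /k/ → /ka/.

lahegaθaðaka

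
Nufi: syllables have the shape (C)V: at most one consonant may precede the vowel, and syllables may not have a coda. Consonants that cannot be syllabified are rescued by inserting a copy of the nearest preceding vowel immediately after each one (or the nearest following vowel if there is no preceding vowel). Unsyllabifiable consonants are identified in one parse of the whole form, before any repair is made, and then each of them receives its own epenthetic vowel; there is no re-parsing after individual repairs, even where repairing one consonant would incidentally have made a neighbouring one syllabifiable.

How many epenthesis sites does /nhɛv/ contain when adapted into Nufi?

The unsyllabifiable consonants are /n/, /v/; each receives one epenthetic vowel.

2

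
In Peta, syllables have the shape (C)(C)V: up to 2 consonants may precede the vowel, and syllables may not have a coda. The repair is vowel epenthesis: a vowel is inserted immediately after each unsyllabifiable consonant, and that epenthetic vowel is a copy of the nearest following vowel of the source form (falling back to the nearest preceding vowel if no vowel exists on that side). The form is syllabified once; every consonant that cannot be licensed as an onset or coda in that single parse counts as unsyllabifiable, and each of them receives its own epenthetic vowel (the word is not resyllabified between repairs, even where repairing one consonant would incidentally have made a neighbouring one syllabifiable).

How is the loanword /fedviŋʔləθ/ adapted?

Under (C)(C)V, the unsyllabifiable consonants are /ŋ/, /θ/ (no codas are permitted; onsets may contain at most 2 consonants).
Epenthesis after each stranded consonant: /ŋ/ → /ŋə/, /θ/ → /θə/.

fedviŋəʔləθə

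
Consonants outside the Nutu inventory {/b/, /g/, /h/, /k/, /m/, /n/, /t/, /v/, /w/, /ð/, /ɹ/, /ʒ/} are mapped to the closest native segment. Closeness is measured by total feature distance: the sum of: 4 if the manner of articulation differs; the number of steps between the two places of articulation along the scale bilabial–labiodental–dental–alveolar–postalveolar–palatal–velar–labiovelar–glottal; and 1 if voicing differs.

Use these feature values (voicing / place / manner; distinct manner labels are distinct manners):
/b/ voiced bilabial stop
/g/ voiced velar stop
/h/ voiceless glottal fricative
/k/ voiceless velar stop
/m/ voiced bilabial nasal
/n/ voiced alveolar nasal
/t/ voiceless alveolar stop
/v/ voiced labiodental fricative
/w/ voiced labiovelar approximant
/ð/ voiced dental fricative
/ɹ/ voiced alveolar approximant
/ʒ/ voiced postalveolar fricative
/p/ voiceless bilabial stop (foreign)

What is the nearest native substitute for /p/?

b

/b/ is closest: same manner (stop), place distance 0 (bilabial→bilabial), voicing differs (+1); total 1. Next closest is /t/ at distance 3.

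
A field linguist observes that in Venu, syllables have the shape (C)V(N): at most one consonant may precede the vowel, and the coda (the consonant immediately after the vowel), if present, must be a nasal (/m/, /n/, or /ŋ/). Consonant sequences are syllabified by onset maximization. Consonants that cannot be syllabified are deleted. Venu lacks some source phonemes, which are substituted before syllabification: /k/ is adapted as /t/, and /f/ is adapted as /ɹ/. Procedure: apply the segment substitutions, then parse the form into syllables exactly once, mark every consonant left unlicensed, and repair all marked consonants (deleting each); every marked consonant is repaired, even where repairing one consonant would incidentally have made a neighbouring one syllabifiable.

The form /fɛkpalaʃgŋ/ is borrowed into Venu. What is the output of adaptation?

ɹɛpala

Substitution: /f/ → /ɹ/, /k/ → /t/, giving /ɹɛtpalaʃgŋ/.
Syllabifying with onset maximization leaves /t/, /ʃ/, /g/, /ŋ/ stranded (only a nasal (/m/, /n/, or /ŋ/) is licensed in coda position; onsets are limited to one consonant).
Deleting the stranded consonants removes /t/, /ʃ/, /g/, /ŋ/.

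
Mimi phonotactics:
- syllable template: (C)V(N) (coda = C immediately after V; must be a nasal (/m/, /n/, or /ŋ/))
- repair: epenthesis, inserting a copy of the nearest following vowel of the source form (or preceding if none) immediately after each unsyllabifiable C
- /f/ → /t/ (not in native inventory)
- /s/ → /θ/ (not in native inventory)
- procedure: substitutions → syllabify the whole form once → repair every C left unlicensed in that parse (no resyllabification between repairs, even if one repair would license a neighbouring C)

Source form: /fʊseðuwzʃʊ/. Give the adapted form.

Substitution: /f/ → /t/, /s/ → /θ/, giving /tʊθeðuwzʃʊ/.
Under (C)V(N), the unsyllabifiable consonants are /w/, /z/ (only a nasal (/m/, /n/, or /ŋ/) is licensed in coda position; onsets are limited to one consonant).
Each unlicensed consonant becomes the onset of a new syllable: /w/ → /wʊ/, /z/ → /zʊ/.

tʊθeðuwʊzʊʃʊ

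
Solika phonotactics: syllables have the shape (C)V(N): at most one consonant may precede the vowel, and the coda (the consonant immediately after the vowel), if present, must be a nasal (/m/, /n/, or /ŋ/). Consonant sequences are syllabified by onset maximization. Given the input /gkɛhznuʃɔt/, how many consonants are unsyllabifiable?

The consonants /g/, /h/, /z/, /t/ cannot be parsed into a legal (C)V(N) syllable (only a nasal (/m/, /n/, or /ŋ/) is licensed in coda position; onsets are limited to one consonant).

4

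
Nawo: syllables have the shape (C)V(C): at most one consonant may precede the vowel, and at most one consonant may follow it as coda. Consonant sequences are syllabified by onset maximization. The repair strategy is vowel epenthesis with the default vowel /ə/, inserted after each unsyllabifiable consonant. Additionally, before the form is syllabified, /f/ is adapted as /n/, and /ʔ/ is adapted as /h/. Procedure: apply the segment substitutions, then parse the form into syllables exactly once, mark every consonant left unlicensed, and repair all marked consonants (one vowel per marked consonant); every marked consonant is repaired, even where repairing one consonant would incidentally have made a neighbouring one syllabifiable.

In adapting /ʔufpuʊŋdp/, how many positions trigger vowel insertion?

After substitution the input is /hunpuʊŋdp/.
The unsyllabifiable consonants are /d/, /p/; each receives one epenthetic vowel.

2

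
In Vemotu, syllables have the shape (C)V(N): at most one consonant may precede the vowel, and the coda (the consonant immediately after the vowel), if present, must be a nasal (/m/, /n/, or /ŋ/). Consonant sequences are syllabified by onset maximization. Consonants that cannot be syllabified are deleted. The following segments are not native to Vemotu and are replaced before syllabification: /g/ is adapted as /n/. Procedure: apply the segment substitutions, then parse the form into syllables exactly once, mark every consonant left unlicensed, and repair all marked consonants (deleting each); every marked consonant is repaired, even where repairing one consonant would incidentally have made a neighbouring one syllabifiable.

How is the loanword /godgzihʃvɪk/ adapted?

Substitution: /g/ → /n/, giving /nodnzihʃvɪk/.
Under (C)V(N), the unsyllabifiable consonants are /d/, /n/, /h/, /ʃ/, /k/ (only a nasal (/m/, /n/, or /ŋ/) is licensed in coda position; onsets are limited to one consonant).
Deleting the stranded consonants removes /d/, /n/, /h/, /ʃ/, /k/.

nozivɪ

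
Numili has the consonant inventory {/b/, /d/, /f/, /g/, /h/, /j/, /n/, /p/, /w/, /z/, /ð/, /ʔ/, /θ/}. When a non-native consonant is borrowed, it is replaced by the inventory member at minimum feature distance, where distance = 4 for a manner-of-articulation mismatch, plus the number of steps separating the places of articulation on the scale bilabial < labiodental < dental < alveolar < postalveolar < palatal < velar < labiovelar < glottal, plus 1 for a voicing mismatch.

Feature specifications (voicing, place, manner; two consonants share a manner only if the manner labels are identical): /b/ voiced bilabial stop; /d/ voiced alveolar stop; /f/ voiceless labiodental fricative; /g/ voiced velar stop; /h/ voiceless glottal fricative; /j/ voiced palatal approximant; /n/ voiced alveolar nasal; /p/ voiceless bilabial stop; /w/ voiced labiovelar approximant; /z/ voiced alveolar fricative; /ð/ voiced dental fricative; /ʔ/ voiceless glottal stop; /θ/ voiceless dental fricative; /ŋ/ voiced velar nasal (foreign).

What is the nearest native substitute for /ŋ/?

/n/ is closest: same manner (nasal), place distance 3 (velar→alveolar), same voicing; total 3. Next closest is /g/ at distance 4.

n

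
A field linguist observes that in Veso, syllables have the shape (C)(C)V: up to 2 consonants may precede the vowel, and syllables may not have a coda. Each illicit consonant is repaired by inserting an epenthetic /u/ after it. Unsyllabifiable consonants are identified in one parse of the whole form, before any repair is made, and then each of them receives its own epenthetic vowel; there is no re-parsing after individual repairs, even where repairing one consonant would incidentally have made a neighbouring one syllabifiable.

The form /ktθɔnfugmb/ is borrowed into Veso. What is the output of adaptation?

kutθɔnfugumubu

Syllabifying with onset maximization leaves /k/, /g/, /m/, /b/ stranded (no codas are permitted; onsets may contain at most 2 consonants).
Epenthesis after each stranded consonant: /k/ → /ku/, /g/ → /gu/, /m/ → /mu/, /b/ → /bu/.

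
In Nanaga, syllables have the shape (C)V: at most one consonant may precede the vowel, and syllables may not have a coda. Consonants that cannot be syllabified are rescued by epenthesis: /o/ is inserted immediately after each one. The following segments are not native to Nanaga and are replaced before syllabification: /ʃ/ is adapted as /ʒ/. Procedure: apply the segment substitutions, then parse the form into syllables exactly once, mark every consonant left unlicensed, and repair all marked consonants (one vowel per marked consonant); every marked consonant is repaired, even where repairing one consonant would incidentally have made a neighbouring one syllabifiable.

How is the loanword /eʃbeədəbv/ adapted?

eʒobeədəbovo

Substitution: /ʃ/ → /ʒ/, giving /eʒbeədəbv/.
Syllabifying with onset maximization leaves /ʒ/, /b/, /v/ stranded (no codas are permitted; onsets are limited to one consonant).
Inserting the epenthetic vowel yields /ʒ/ → /ʒo/, /b/ → /bo/, /v/ → /vo/.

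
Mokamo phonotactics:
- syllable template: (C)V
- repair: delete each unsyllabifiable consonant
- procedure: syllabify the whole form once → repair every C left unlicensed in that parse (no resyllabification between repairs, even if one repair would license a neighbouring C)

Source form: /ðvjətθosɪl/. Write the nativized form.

Syllabifying with onset maximization leaves /ð/, /v/, /t/, /l/ stranded (no codas are permitted; onsets are limited to one consonant).
Deleting the stranded consonants removes /ð/, /v/, /t/, /l/.

jəθosɪ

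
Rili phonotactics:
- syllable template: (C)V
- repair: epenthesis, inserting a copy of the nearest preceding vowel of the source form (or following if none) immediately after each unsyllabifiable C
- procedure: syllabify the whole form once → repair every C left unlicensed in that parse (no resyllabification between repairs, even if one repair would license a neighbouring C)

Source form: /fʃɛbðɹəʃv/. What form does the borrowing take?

fɛʃɛbɛðɛɹəʃəvə

Under (C)V, the unsyllabifiable consonants are /f/, /b/, /ð/, /ʃ/, /v/ (no codas are permitted; onsets are limited to one consonant).
Inserting the epenthetic vowel yields /f/ → /fɛ/, /b/ → /bɛ/, /ð/ → /ðɛ/, /ʃ/ → /ʃə/, /v/ → /və/.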